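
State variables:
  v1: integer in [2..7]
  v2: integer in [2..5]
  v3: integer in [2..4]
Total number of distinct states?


State space = product of domain sizes of all variables.
Domain sizes:
  v1 (integer in [2..7]): 6
  v2 (integer in [2..5]): 4
  v3 (integer in [2..4]): 3
Product = 6 * 4 * 3 = 72

72


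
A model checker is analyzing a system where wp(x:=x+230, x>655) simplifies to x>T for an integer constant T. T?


Formula: wp(x:=E, P) = P[E/x] (substitute E for x in postcondition)
Step 1: Postcondition: x>655
Step 2: Substitute x+230 for x: x+230>655
Step 3: Solve for x: x > 655-230 = 425

425


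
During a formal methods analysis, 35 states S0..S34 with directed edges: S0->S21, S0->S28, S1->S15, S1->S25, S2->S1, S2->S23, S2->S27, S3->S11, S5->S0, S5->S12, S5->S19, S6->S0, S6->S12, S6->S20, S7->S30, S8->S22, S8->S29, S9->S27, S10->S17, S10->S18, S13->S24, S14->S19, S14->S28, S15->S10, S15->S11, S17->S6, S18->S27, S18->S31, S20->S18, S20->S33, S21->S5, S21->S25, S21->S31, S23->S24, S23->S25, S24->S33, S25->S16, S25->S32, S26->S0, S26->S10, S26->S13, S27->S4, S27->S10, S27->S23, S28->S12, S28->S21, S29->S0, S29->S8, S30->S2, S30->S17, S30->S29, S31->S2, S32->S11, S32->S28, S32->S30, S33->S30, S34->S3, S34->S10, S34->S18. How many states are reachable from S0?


BFS from S0:
  layer 0: {S0}
  layer 1: {S21, S28}
  layer 2: {S5, S12, S25, S31}
  layer 3: {S2, S16, S19, S32}
  layer 4: {S1, S11, S23, S27, S30}
  layer 5: {S4, S10, S15, S17, S24, S29}
  layer 6: {S6, S8, S18, S33}
  layer 7: {S20, S22}
Reachable set: {S0, S1, S2, S4, S5, S6, S8, S10, S11, S12, S15, S16, S17, S18, S19, S20, S21, S22, S23, S24, S25, S27, S28, S29, S30, S31, S32, S33}
Count = 28

28


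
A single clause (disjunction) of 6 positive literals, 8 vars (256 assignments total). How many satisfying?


Step 1: Total=2^8=256
Step 2: Unsat when all 6 false: 2^2=4
Step 3: Sat=256-4=252

252


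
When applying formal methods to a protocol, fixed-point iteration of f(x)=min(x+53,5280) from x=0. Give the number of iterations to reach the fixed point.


Step 1: x=0, cap=5280, increment=53
Step 2: x grows by 53 each step until capped at 5280; fixed point is x=5280
Step 3: iterations = ceil(5280/53) = 100

100


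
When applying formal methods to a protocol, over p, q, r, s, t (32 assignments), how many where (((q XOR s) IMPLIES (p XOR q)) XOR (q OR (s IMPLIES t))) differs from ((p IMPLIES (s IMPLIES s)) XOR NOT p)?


F1 = (((q XOR s) IMPLIES (p XOR q)) XOR (q OR (s IMPLIES t)))
F2 = ((p IMPLIES (s IMPLIES s)) XOR NOT p)
Evaluate both on each of 32 rows (bits = p,q,r,s,t):
  row 0 [00000]: F1=0 F2=0 -> 0
  row 1 [00001]: F1=0 F2=0 -> 0
  row 2 [00010]: F1=0 F2=0 -> 0
  row 3 [00011]: F1=1 F2=0 (differ) -> 1
  row 4 [00100]: F1=0 F2=0 -> 0
  row 5 [00101]: F1=0 F2=0 -> 0
  row 6 [00110]: F1=0 F2=0 -> 0
  row 7 [00111]: F1=1 F2=0 (differ) -> 1
  row 8 [01000]: F1=0 F2=0 -> 0
  row 9 [01001]: F1=0 F2=0 -> 0
  row 10 [01010]: F1=0 F2=0 -> 0
  row 11 [01011]: F1=0 F2=0 -> 0
  row 12 [01100]: F1=0 F2=0 -> 0
  row 13 [01101]: F1=0 F2=0 -> 0
  row 14 [01110]: F1=0 F2=0 -> 0
  row 15 [01111]: F1=0 F2=0 -> 0
  row 16 [10000]: F1=0 F2=1 (differ) -> 1
  row 17 [10001]: F1=0 F2=1 (differ) -> 1
  row 18 [10010]: F1=1 F2=1 -> 0
  row 19 [10011]: F1=0 F2=1 (differ) -> 1
  row 20 [10100]: F1=0 F2=1 (differ) -> 1
  row 21 [10101]: F1=0 F2=1 (differ) -> 1
  row 22 [10110]: F1=1 F2=1 -> 0
  row 23 [10111]: F1=0 F2=1 (differ) -> 1
  row 24 [11000]: F1=1 F2=1 -> 0
  row 25 [11001]: F1=1 F2=1 -> 0
  row 26 [11010]: F1=0 F2=1 (differ) -> 1
  row 27 [11011]: F1=0 F2=1 (differ) -> 1
  row 28 [11100]: F1=1 F2=1 -> 0
  row 29 [11101]: F1=1 F2=1 -> 0
  row 30 [11110]: F1=0 F2=1 (differ) -> 1
  row 31 [11111]: F1=0 F2=1 (differ) -> 1
Full result column, 8 rows per line (p,q fixed per line; r,s,t runs 000..111 left to right):
  rows 0-7 [p,q=00]: 00010001  (ones: 2)
  rows 8-15 [p,q=01]: 00000000  (ones: 0)
  rows 16-23 [p,q=10]: 11011101  (ones: 6)
  rows 24-31 [p,q=11]: 00110011  (ones: 4)
Disagreements = 2+0+6+4 = 12

12


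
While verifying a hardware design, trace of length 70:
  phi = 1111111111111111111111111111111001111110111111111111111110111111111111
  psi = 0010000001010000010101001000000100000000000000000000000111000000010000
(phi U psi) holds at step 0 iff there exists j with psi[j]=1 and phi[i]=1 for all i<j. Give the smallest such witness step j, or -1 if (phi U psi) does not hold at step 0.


(phi U psi) at 0: need smallest j with psi[j]=1 and phi[i]=1 for all i in [0,j).
Scan from step 0:
  step 0: phi=1, psi=0 -> continue
  step 1: phi=1, psi=0 -> continue
  step 2: psi=1 and phi held for [0,2) -> witness found
Witness step = 2

2


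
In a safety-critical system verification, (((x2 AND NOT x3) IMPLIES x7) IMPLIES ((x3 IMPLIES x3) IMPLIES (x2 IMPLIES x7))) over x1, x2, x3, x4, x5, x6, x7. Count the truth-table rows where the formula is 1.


Formula: (((x2 AND NOT x3) IMPLIES x7) IMPLIES ((x3 IMPLIES x3) IMPLIES (x2 IMPLIES x7))) over 7 vars (128 rows)
Evaluate each row (x1, x2, x3, x4, x5, x6, x7 as bits, MSB first):
  row 0 [0000000]: (((0 AND NOT 0) IMPLIES 0) IMPLIES ((0 IMPLIES 0) IMPLIES (0 IMPLIES 0))) -> 1
  row 1 [0000001]: (((0 AND NOT 0) IMPLIES 1) IMPLIES ((0 IMPLIES 0) IMPLIES (0 IMPLIES 1))) -> 1
  row 2 [0000010]: (((0 AND NOT 0) IMPLIES 0) IMPLIES ((0 IMPLIES 0) IMPLIES (0 IMPLIES 0))) -> 1
  row 3 [0000011]: (((0 AND NOT 0) IMPLIES 1) IMPLIES ((0 IMPLIES 0) IMPLIES (0 IMPLIES 1))) -> 1
  row 4 [0000100]: (((0 AND NOT 0) IMPLIES 0) IMPLIES ((0 IMPLIES 0) IMPLIES (0 IMPLIES 0))) -> 1
  (every remaining row is evaluated the same way; all 128 results are listed next)
Full result column, 8 rows per line (x1,x2,x3,x4 fixed per line; x5,x6,x7 runs 000..111 left to right):
  rows 0-7 [x1,x2,x3,x4=0000]: 11111111  (ones: 8)
  rows 8-15 [x1,x2,x3,x4=0001]: 11111111  (ones: 8)
  rows 16-23 [x1,x2,x3,x4=0010]: 11111111  (ones: 8)
  rows 24-31 [x1,x2,x3,x4=0011]: 11111111  (ones: 8)
  rows 32-39 [x1,x2,x3,x4=0100]: 11111111  (ones: 8)
  rows 40-47 [x1,x2,x3,x4=0101]: 11111111  (ones: 8)
  rows 48-55 [x1,x2,x3,x4=0110]: 01010101  (ones: 4)
  rows 56-63 [x1,x2,x3,x4=0111]: 01010101  (ones: 4)
  rows 64-71 [x1,x2,x3,x4=1000]: 11111111  (ones: 8)
  rows 72-79 [x1,x2,x3,x4=1001]: 11111111  (ones: 8)
  rows 80-87 [x1,x2,x3,x4=1010]: 11111111  (ones: 8)
  rows 88-95 [x1,x2,x3,x4=1011]: 11111111  (ones: 8)
  rows 96-103 [x1,x2,x3,x4=1100]: 11111111  (ones: 8)
  rows 104-111 [x1,x2,x3,x4=1101]: 11111111  (ones: 8)
  rows 112-119 [x1,x2,x3,x4=1110]: 01010101  (ones: 4)
  rows 120-127 [x1,x2,x3,x4=1111]: 01010101  (ones: 4)
Count of 1-rows = 8+8+8+8+8+8+4+4+8+8+8+8+8+8+4+4 = 112

112


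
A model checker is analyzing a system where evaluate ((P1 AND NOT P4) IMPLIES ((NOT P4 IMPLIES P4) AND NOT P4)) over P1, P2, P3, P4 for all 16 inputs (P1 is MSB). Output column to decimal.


Formula: ((P1 AND NOT P4) IMPLIES ((NOT P4 IMPLIES P4) AND NOT P4)) over P1, P2, P3, P4 (16 rows)
Evaluate each row (bits = P1,P2,P3,P4, MSB first):
  row 0 [0000]: ((0 AND NOT 0) IMPLIES ((NOT 0 IMPLIES 0) AND NOT 0)) -> 1
  row 1 [0001]: ((0 AND NOT 1) IMPLIES ((NOT 1 IMPLIES 1) AND NOT 1)) -> 1
  row 2 [0010]: ((0 AND NOT 0) IMPLIES ((NOT 0 IMPLIES 0) AND NOT 0)) -> 1
  row 3 [0011]: ((0 AND NOT 1) IMPLIES ((NOT 1 IMPLIES 1) AND NOT 1)) -> 1
  row 4 [0100]: ((0 AND NOT 0) IMPLIES ((NOT 0 IMPLIES 0) AND NOT 0)) -> 1
  row 5 [0101]: ((0 AND NOT 1) IMPLIES ((NOT 1 IMPLIES 1) AND NOT 1)) -> 1
  row 6 [0110]: ((0 AND NOT 0) IMPLIES ((NOT 0 IMPLIES 0) AND NOT 0)) -> 1
  row 7 [0111]: ((0 AND NOT 1) IMPLIES ((NOT 1 IMPLIES 1) AND NOT 1)) -> 1
  row 8 [1000]: ((1 AND NOT 0) IMPLIES ((NOT 0 IMPLIES 0) AND NOT 0)) -> 0
  row 9 [1001]: ((1 AND NOT 1) IMPLIES ((NOT 1 IMPLIES 1) AND NOT 1)) -> 1
  row 10 [1010]: ((1 AND NOT 0) IMPLIES ((NOT 0 IMPLIES 0) AND NOT 0)) -> 0
  row 11 [1011]: ((1 AND NOT 1) IMPLIES ((NOT 1 IMPLIES 1) AND NOT 1)) -> 1
  row 12 [1100]: ((1 AND NOT 0) IMPLIES ((NOT 0 IMPLIES 0) AND NOT 0)) -> 0
  row 13 [1101]: ((1 AND NOT 1) IMPLIES ((NOT 1 IMPLIES 1) AND NOT 1)) -> 1
  row 14 [1110]: ((1 AND NOT 0) IMPLIES ((NOT 0 IMPLIES 0) AND NOT 0)) -> 0
  row 15 [1111]: ((1 AND NOT 1) IMPLIES ((NOT 1 IMPLIES 1) AND NOT 1)) -> 1
Full result column, 4 rows per line (P1,P2 fixed per line; P3,P4 runs 00..11 left to right):
  rows 0-3 [P1,P2=00]: 1111  = hex F
  rows 4-7 [P1,P2=01]: 1111  = hex F
  rows 8-11 [P1,P2=10]: 0101  = hex 5
  rows 12-15 [P1,P2=11]: 0101  = hex 5
Output column (row 0 .. row 15) = 1111111101010101
Output column grouped in 4s = 1111 1111 0101 0101 = 0xFF55
Convert to decimal digit by digit (value = value*16 + digit):
  F -> 15
  15*16 + 15 (F) = 255
  255*16 + 5 = 4085
  4085*16 + 5 = 65365
Decimal = 65365

65365


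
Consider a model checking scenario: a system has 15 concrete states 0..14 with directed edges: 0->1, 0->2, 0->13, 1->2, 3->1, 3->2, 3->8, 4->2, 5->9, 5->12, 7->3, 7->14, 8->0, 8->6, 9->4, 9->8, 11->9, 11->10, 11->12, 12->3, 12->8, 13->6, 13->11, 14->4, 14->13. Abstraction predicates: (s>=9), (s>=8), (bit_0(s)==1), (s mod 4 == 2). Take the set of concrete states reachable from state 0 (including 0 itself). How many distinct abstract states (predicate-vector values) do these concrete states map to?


BFS from 0:
Concrete reachable: {0, 1, 2, 3, 4, 6, 8, 9, 10, 11, 12, 13}
Abstract via predicates (s>=9), (s>=8), (bit_0(s)==1), (s mod 4 == 2):
  (0,0,0,0) <- {0, 4}
  (0,0,0,1) <- {2, 6}
  (0,0,1,0) <- {1, 3}
  (0,1,0,0) <- {8}
  (1,1,0,0) <- {12}
  (1,1,0,1) <- {10}
  (1,1,1,0) <- {9, 11, 13}
Distinct abstract states = 7

7


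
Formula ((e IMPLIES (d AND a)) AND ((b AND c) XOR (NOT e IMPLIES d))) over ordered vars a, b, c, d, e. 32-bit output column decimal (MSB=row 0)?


Formula: ((e IMPLIES (d AND a)) AND ((b AND c) XOR (NOT e IMPLIES d))) over a, b, c, d, e (32 rows)
Evaluate each row (bits = a,b,c,d,e, MSB first):
  row 0 [00000]: ((0 IMPLIES (0 AND 0)) AND ((0 AND 0) XOR (NOT 0 IMPLIES 0))) -> 0
  row 1 [00001]: ((1 IMPLIES (0 AND 0)) AND ((0 AND 0) XOR (NOT 1 IMPLIES 0))) -> 0
  row 2 [00010]: ((0 IMPLIES (1 AND 0)) AND ((0 AND 0) XOR (NOT 0 IMPLIES 1))) -> 1
  row 3 [00011]: ((1 IMPLIES (1 AND 0)) AND ((0 AND 0) XOR (NOT 1 IMPLIES 1))) -> 0
  row 4 [00100]: ((0 IMPLIES (0 AND 0)) AND ((0 AND 1) XOR (NOT 0 IMPLIES 0))) -> 0
  row 5 [00101]: ((1 IMPLIES (0 AND 0)) AND ((0 AND 1) XOR (NOT 1 IMPLIES 0))) -> 0
  row 6 [00110]: ((0 IMPLIES (1 AND 0)) AND ((0 AND 1) XOR (NOT 0 IMPLIES 1))) -> 1
  row 7 [00111]: ((1 IMPLIES (1 AND 0)) AND ((0 AND 1) XOR (NOT 1 IMPLIES 1))) -> 0
  row 8 [01000]: ((0 IMPLIES (0 AND 0)) AND ((1 AND 0) XOR (NOT 0 IMPLIES 0))) -> 0
  row 9 [01001]: ((1 IMPLIES (0 AND 0)) AND ((1 AND 0) XOR (NOT 1 IMPLIES 0))) -> 0
  row 10 [01010]: ((0 IMPLIES (1 AND 0)) AND ((1 AND 0) XOR (NOT 0 IMPLIES 1))) -> 1
  row 11 [01011]: ((1 IMPLIES (1 AND 0)) AND ((1 AND 0) XOR (NOT 1 IMPLIES 1))) -> 0
  row 12 [01100]: ((0 IMPLIES (0 AND 0)) AND ((1 AND 1) XOR (NOT 0 IMPLIES 0))) -> 1
  row 13 [01101]: ((1 IMPLIES (0 AND 0)) AND ((1 AND 1) XOR (NOT 1 IMPLIES 0))) -> 0
  row 14 [01110]: ((0 IMPLIES (1 AND 0)) AND ((1 AND 1) XOR (NOT 0 IMPLIES 1))) -> 0
  row 15 [01111]: ((1 IMPLIES (1 AND 0)) AND ((1 AND 1) XOR (NOT 1 IMPLIES 1))) -> 0
  row 16 [10000]: ((0 IMPLIES (0 AND 1)) AND ((0 AND 0) XOR (NOT 0 IMPLIES 0))) -> 0
  row 17 [10001]: ((1 IMPLIES (0 AND 1)) AND ((0 AND 0) XOR (NOT 1 IMPLIES 0))) -> 0
  row 18 [10010]: ((0 IMPLIES (1 AND 1)) AND ((0 AND 0) XOR (NOT 0 IMPLIES 1))) -> 1
  row 19 [10011]: ((1 IMPLIES (1 AND 1)) AND ((0 AND 0) XOR (NOT 1 IMPLIES 1))) -> 1
  row 20 [10100]: ((0 IMPLIES (0 AND 1)) AND ((0 AND 1) XOR (NOT 0 IMPLIES 0))) -> 0
  row 21 [10101]: ((1 IMPLIES (0 AND 1)) AND ((0 AND 1) XOR (NOT 1 IMPLIES 0))) -> 0
  row 22 [10110]: ((0 IMPLIES (1 AND 1)) AND ((0 AND 1) XOR (NOT 0 IMPLIES 1))) -> 1
  row 23 [10111]: ((1 IMPLIES (1 AND 1)) AND ((0 AND 1) XOR (NOT 1 IMPLIES 1))) -> 1
  row 24 [11000]: ((0 IMPLIES (0 AND 1)) AND ((1 AND 0) XOR (NOT 0 IMPLIES 0))) -> 0
  row 25 [11001]: ((1 IMPLIES (0 AND 1)) AND ((1 AND 0) XOR (NOT 1 IMPLIES 0))) -> 0
  row 26 [11010]: ((0 IMPLIES (1 AND 1)) AND ((1 AND 0) XOR (NOT 0 IMPLIES 1))) -> 1
  row 27 [11011]: ((1 IMPLIES (1 AND 1)) AND ((1 AND 0) XOR (NOT 1 IMPLIES 1))) -> 1
  row 28 [11100]: ((0 IMPLIES (0 AND 1)) AND ((1 AND 1) XOR (NOT 0 IMPLIES 0))) -> 1
  row 29 [11101]: ((1 IMPLIES (0 AND 1)) AND ((1 AND 1) XOR (NOT 1 IMPLIES 0))) -> 0
  row 30 [11110]: ((0 IMPLIES (1 AND 1)) AND ((1 AND 1) XOR (NOT 0 IMPLIES 1))) -> 0
  row 31 [11111]: ((1 IMPLIES (1 AND 1)) AND ((1 AND 1) XOR (NOT 1 IMPLIES 1))) -> 0
Full result column, 4 rows per line (a,b,c fixed per line; d,e runs 00..11 left to right):
  rows 0-3 [a,b,c=000]: 0010  = hex 2
  rows 4-7 [a,b,c=001]: 0010  = hex 2
  rows 8-11 [a,b,c=010]: 0010  = hex 2
  rows 12-15 [a,b,c=011]: 1000  = hex 8
  rows 16-19 [a,b,c=100]: 0011  = hex 3
  rows 20-23 [a,b,c=101]: 0011  = hex 3
  rows 24-27 [a,b,c=110]: 0011  = hex 3
  rows 28-31 [a,b,c=111]: 1000  = hex 8
Output column (row 0 .. row 31) = 00100010001010000011001100111000
Output column grouped in 4s = 0010 0010 0010 1000 0011 0011 0011 1000 = 0x22283338
Convert to decimal digit by digit (value = value*16 + digit):
  2 -> 2
  2*16 + 2 = 34
  34*16 + 2 = 546
  546*16 + 8 = 8744
  8744*16 + 3 = 139907
  139907*16 + 3 = 2238515
  2238515*16 + 3 = 35816243
  35816243*16 + 8 = 573059896
Decimal = 573059896

573059896


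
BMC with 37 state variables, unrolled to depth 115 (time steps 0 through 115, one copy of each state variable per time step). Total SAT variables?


BMC unrolls to depth k, creating one copy of each state var for steps 0..k.
Step count = 115 + 1 = 116 (steps 0 through 115)
Vars per step = 37
Total = 37 * 116 = 4292

4292


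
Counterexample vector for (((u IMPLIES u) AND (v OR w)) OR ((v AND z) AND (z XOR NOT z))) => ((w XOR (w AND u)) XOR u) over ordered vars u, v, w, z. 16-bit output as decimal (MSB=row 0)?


F1 = (((u IMPLIES u) AND (v OR w)) OR ((v AND z) AND (z XOR NOT z)))
F2 = ((w XOR (w AND u)) XOR u)
Counterexample to F1=>F2 is where F1=1 and F2=0.
Evaluate each row (bits = u,v,w,z, MSB first):
  row 0 [0000]: F1=0 F2=0 -> F1&~F2 -> 0
  row 1 [0001]: F1=0 F2=0 -> F1&~F2 -> 0
  row 2 [0010]: F1=1 F2=1 -> F1&~F2 -> 0
  row 3 [0011]: F1=1 F2=1 -> F1&~F2 -> 0
  row 4 [0100]: F1=1 F2=0 -> F1&~F2 -> 1
  row 5 [0101]: F1=1 F2=0 -> F1&~F2 -> 1
  row 6 [0110]: F1=1 F2=1 -> F1&~F2 -> 0
  row 7 [0111]: F1=1 F2=1 -> F1&~F2 -> 0
  row 8 [1000]: F1=0 F2=1 -> F1&~F2 -> 0
  row 9 [1001]: F1=0 F2=1 -> F1&~F2 -> 0
  row 10 [1010]: F1=1 F2=1 -> F1&~F2 -> 0
  row 11 [1011]: F1=1 F2=1 -> F1&~F2 -> 0
  row 12 [1100]: F1=1 F2=1 -> F1&~F2 -> 0
  row 13 [1101]: F1=1 F2=1 -> F1&~F2 -> 0
  row 14 [1110]: F1=1 F2=1 -> F1&~F2 -> 0
  row 15 [1111]: F1=1 F2=1 -> F1&~F2 -> 0
Full result column, 4 rows per line (u,v fixed per line; w,z runs 00..11 left to right):
  rows 0-3 [u,v=00]: 0000  = hex 0
  rows 4-7 [u,v=01]: 1100  = hex C
  rows 8-11 [u,v=10]: 0000  = hex 0
  rows 12-15 [u,v=11]: 0000  = hex 0
Counterexample vector (row 0 .. row 15) = 0000110000000000
Output column grouped in 4s = 0000 1100 0000 0000 = 0x0C00
Convert to decimal digit by digit (value = value*16 + digit):
  0 -> 0
  0*16 + 12 (C) = 12
  12*16 + 0 = 192
  192*16 + 0 = 3072
Decimal = 3072

3072


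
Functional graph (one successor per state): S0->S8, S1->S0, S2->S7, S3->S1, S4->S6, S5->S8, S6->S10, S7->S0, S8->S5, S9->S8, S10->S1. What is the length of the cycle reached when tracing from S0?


Trace from S0 until a state repeats:
  S0 -> S8 -> S5 -> S8
S8 first seen at step 1, revisited at step 3.
Cycle length = 3 - 1 = 2

2


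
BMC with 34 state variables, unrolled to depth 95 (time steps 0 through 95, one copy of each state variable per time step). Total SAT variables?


BMC unrolls to depth k, creating one copy of each state var for steps 0..k.
Step count = 95 + 1 = 96 (steps 0 through 95)
Vars per step = 34
Total = 34 * 96 = 3264

3264


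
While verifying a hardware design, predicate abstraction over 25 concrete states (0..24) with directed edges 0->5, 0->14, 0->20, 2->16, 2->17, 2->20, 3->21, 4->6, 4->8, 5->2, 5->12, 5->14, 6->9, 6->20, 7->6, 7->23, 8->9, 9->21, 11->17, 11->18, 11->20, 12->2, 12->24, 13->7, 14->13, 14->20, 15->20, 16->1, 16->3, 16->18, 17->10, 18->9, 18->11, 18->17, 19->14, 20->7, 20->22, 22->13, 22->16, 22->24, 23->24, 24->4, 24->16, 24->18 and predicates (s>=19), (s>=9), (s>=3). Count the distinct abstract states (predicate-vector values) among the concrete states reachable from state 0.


BFS from 0:
Concrete reachable: {0, 1, 2, 3, 4, 5, 6, 7, 8, 9, 10, 11, 12, 13, 14, 16, 17, 18, 20, 21, 22, 23, 24}
Abstract via predicates (s>=19), (s>=9), (s>=3):
  (0,0,0) <- {0, 1, 2}
  (0,0,1) <- {3, 4, 5, 6, 7, 8}
  (0,1,1) <- {9, 10, 11, 12, 13, 14, 16, 17, 18}
  (1,1,1) <- {20, 21, 22, 23, 24}
Distinct abstract states = 4

4


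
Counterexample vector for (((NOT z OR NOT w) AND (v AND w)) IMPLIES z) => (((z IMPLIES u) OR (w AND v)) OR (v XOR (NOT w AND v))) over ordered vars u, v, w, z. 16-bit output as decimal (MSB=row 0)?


F1 = (((NOT z OR NOT w) AND (v AND w)) IMPLIES z)
F2 = (((z IMPLIES u) OR (w AND v)) OR (v XOR (NOT w AND v)))
Counterexample to F1=>F2 is where F1=1 and F2=0.
Evaluate each row (bits = u,v,w,z, MSB first):
  row 0 [0000]: F1=1 F2=1 -> F1&~F2 -> 0
  row 1 [0001]: F1=1 F2=0 -> F1&~F2 -> 1
  row 2 [0010]: F1=1 F2=1 -> F1&~F2 -> 0
  row 3 [0011]: F1=1 F2=0 -> F1&~F2 -> 1
  row 4 [0100]: F1=1 F2=1 -> F1&~F2 -> 0
  row 5 [0101]: F1=1 F2=0 -> F1&~F2 -> 1
  row 6 [0110]: F1=0 F2=1 -> F1&~F2 -> 0
  row 7 [0111]: F1=1 F2=1 -> F1&~F2 -> 0
  row 8 [1000]: F1=1 F2=1 -> F1&~F2 -> 0
  row 9 [1001]: F1=1 F2=1 -> F1&~F2 -> 0
  row 10 [1010]: F1=1 F2=1 -> F1&~F2 -> 0
  row 11 [1011]: F1=1 F2=1 -> F1&~F2 -> 0
  row 12 [1100]: F1=1 F2=1 -> F1&~F2 -> 0
  row 13 [1101]: F1=1 F2=1 -> F1&~F2 -> 0
  row 14 [1110]: F1=0 F2=1 -> F1&~F2 -> 0
  row 15 [1111]: F1=1 F2=1 -> F1&~F2 -> 0
Full result column, 4 rows per line (u,v fixed per line; w,z runs 00..11 left to right):
  rows 0-3 [u,v=00]: 0101  = hex 5
  rows 4-7 [u,v=01]: 0100  = hex 4
  rows 8-11 [u,v=10]: 0000  = hex 0
  rows 12-15 [u,v=11]: 0000  = hex 0
Counterexample vector (row 0 .. row 15) = 0101010000000000
Output column grouped in 4s = 0101 0100 0000 0000 = 0x5400
Convert to decimal digit by digit (value = value*16 + digit):
  5 -> 5
  5*16 + 4 = 84
  84*16 + 0 = 1344
  1344*16 + 0 = 21504
Decimal = 21504

21504


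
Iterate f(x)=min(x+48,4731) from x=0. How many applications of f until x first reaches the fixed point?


Step 1: x=0, cap=4731, increment=48
Step 2: x grows by 48 each step until capped at 4731; fixed point is x=4731
Step 3: iterations = ceil(4731/48) = 99

99


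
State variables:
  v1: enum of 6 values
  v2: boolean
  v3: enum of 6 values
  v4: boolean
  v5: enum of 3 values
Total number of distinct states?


State space = product of domain sizes of all variables.
Domain sizes:
  v1 (enum of 6 values): 6
  v2 (boolean): 2
  v3 (enum of 6 values): 6
  v4 (boolean): 2
  v5 (enum of 3 values): 3
Product = 6 * 2 * 6 * 2 * 3 = 432

432


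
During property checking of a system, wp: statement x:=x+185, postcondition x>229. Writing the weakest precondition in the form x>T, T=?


Formula: wp(x:=E, P) = P[E/x] (substitute E for x in postcondition)
Step 1: Postcondition: x>229
Step 2: Substitute x+185 for x: x+185>229
Step 3: Solve for x: x > 229-185 = 44

44


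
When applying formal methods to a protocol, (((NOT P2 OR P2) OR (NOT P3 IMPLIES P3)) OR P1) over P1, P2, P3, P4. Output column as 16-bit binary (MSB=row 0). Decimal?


Formula: (((NOT P2 OR P2) OR (NOT P3 IMPLIES P3)) OR P1) over P1, P2, P3, P4 (16 rows)
Evaluate each row (bits = P1,P2,P3,P4, MSB first):
  row 0 [0000]: (((NOT 0 OR 0) OR (NOT 0 IMPLIES 0)) OR 0) -> 1
  row 1 [0001]: (((NOT 0 OR 0) OR (NOT 0 IMPLIES 0)) OR 0) -> 1
  row 2 [0010]: (((NOT 0 OR 0) OR (NOT 1 IMPLIES 1)) OR 0) -> 1
  row 3 [0011]: (((NOT 0 OR 0) OR (NOT 1 IMPLIES 1)) OR 0) -> 1
  row 4 [0100]: (((NOT 1 OR 1) OR (NOT 0 IMPLIES 0)) OR 0) -> 1
  row 5 [0101]: (((NOT 1 OR 1) OR (NOT 0 IMPLIES 0)) OR 0) -> 1
  row 6 [0110]: (((NOT 1 OR 1) OR (NOT 1 IMPLIES 1)) OR 0) -> 1
  row 7 [0111]: (((NOT 1 OR 1) OR (NOT 1 IMPLIES 1)) OR 0) -> 1
  row 8 [1000]: (((NOT 0 OR 0) OR (NOT 0 IMPLIES 0)) OR 1) -> 1
  row 9 [1001]: (((NOT 0 OR 0) OR (NOT 0 IMPLIES 0)) OR 1) -> 1
  row 10 [1010]: (((NOT 0 OR 0) OR (NOT 1 IMPLIES 1)) OR 1) -> 1
  row 11 [1011]: (((NOT 0 OR 0) OR (NOT 1 IMPLIES 1)) OR 1) -> 1
  row 12 [1100]: (((NOT 1 OR 1) OR (NOT 0 IMPLIES 0)) OR 1) -> 1
  row 13 [1101]: (((NOT 1 OR 1) OR (NOT 0 IMPLIES 0)) OR 1) -> 1
  row 14 [1110]: (((NOT 1 OR 1) OR (NOT 1 IMPLIES 1)) OR 1) -> 1
  row 15 [1111]: (((NOT 1 OR 1) OR (NOT 1 IMPLIES 1)) OR 1) -> 1
Full result column, 4 rows per line (P1,P2 fixed per line; P3,P4 runs 00..11 left to right):
  rows 0-3 [P1,P2=00]: 1111  = hex F
  rows 4-7 [P1,P2=01]: 1111  = hex F
  rows 8-11 [P1,P2=10]: 1111  = hex F
  rows 12-15 [P1,P2=11]: 1111  = hex F
Output column (row 0 .. row 15) = 1111111111111111
Output column grouped in 4s = 1111 1111 1111 1111 = 0xFFFF
Convert to decimal digit by digit (value = value*16 + digit):
  F -> 15
  15*16 + 15 (F) = 255
  255*16 + 15 (F) = 4095
  4095*16 + 15 (F) = 65535
Decimal = 65535

65535


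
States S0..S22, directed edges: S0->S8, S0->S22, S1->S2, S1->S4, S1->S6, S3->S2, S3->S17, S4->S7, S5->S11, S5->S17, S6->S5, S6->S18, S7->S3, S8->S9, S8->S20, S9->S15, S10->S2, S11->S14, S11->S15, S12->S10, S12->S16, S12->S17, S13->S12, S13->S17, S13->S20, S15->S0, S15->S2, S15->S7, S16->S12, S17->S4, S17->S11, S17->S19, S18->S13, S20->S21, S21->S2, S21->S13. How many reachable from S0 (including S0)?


BFS from S0:
  layer 0: {S0}
  layer 1: {S8, S22}
  layer 2: {S9, S20}
  layer 3: {S15, S21}
  layer 4: {S2, S7, S13}
  layer 5: {S3, S12, S17}
  layer 6: {S4, S10, S11, S16, S19}
  layer 7: {S14}
Reachable set: {S0, S2, S3, S4, S7, S8, S9, S10, S11, S12, S13, S14, S15, S16, S17, S19, S20, S21, S22}
Count = 19

19


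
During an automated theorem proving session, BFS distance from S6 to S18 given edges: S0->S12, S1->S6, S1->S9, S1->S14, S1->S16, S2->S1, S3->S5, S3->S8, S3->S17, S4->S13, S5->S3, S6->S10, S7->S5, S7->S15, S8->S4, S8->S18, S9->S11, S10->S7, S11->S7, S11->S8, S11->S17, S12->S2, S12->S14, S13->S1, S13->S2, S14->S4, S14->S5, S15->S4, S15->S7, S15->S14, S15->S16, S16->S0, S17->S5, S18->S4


BFS layer-by-layer from S6:
  dist 0: {S6}
  dist 1: {S10}
  dist 2: {S7}
  dist 3: {S5, S15}
  dist 4: {S3, S4, S14, S16}
  dist 5: {S0, S8, S13, S17}
  dist 6: {S1, S2, S12, S18}
  -> S18 reached at distance 6
Shortest path length = 6

6


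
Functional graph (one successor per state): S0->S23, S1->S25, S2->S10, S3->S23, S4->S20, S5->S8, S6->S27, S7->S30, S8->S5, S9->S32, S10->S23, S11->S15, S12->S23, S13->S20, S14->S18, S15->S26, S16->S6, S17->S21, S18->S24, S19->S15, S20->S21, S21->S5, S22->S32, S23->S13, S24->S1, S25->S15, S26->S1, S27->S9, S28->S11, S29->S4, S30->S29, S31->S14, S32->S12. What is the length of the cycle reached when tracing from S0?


Trace from S0 until a state repeats:
  S0 -> S23 -> S13 -> S20 -> S21 -> S5 -> S8 -> S5
S5 first seen at step 5, revisited at step 7.
Cycle length = 7 - 5 = 2

2


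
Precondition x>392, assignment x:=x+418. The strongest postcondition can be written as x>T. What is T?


Formula: sp(P, x:=E) = exists old_x. (x = E[old_x/x]) AND P[old_x/x] (old_x is the value of x before the assignment; eliminate old_x by solving x = E[old_x/x] for old_x)
Step 1: Precondition P: x>392, i.e. old_x > 392
Step 2: Assignment gives x = old_x + 418, so old_x = x - 418
Step 3: Substitute into P: x - 418 > 392
Step 4: Simplify: x > 392+418 = 810

810


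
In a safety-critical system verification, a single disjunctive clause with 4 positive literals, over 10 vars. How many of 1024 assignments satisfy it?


Step 1: Total=2^10=1024
Step 2: Unsat when all 4 false: 2^6=64
Step 3: Sat=1024-64=960

960


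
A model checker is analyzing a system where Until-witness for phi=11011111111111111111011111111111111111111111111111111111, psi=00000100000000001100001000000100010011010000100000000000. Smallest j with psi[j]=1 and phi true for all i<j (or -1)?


(phi U psi) at 0: need smallest j with psi[j]=1 and phi[i]=1 for all i in [0,j).
Scan from step 0:
  step 0: phi=1, psi=0 -> continue
  step 1: phi=1, psi=0 -> continue
  step 2: phi=0 -> phi-prefix broken from here
  step 5: psi=1 but phi already failed -> not a witness
  step 16: psi=1 but phi already failed -> not a witness
  step 17: psi=1 but phi already failed -> not a witness
  step 22: psi=1 but phi already failed -> not a witness
  step 29: psi=1 but phi already failed -> not a witness
  step 33: psi=1 but phi already failed -> not a witness
  step 36: psi=1 but phi already failed -> not a witness
  step 37: psi=1 but phi already failed -> not a witness
  step 39: psi=1 but phi already failed -> not a witness
  step 44: psi=1 but phi already failed -> not a witness
  end of trace: no witness -> -1
Witness step = -1

-1


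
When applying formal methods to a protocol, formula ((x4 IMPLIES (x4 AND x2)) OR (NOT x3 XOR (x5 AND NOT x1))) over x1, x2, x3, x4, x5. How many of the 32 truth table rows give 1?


Formula: ((x4 IMPLIES (x4 AND x2)) OR (NOT x3 XOR (x5 AND NOT x1))) over 5 vars (32 rows)
Evaluate each row (x1, x2, x3, x4, x5 as bits, MSB first):
  row 0 [00000]: ((0 IMPLIES (0 AND 0)) OR (NOT 0 XOR (0 AND NOT 0))) -> 1
  row 1 [00001]: ((0 IMPLIES (0 AND 0)) OR (NOT 0 XOR (1 AND NOT 0))) -> 1
  row 2 [00010]: ((1 IMPLIES (1 AND 0)) OR (NOT 0 XOR (0 AND NOT 0))) -> 1
  row 3 [00011]: ((1 IMPLIES (1 AND 0)) OR (NOT 0 XOR (1 AND NOT 0))) -> 0
  row 4 [00100]: ((0 IMPLIES (0 AND 0)) OR (NOT 1 XOR (0 AND NOT 0))) -> 1
  row 5 [00101]: ((0 IMPLIES (0 AND 0)) OR (NOT 1 XOR (1 AND NOT 0))) -> 1
  row 6 [00110]: ((1 IMPLIES (1 AND 0)) OR (NOT 1 XOR (0 AND NOT 0))) -> 0
  row 7 [00111]: ((1 IMPLIES (1 AND 0)) OR (NOT 1 XOR (1 AND NOT 0))) -> 1
  row 8 [01000]: ((0 IMPLIES (0 AND 1)) OR (NOT 0 XOR (0 AND NOT 0))) -> 1
  row 9 [01001]: ((0 IMPLIES (0 AND 1)) OR (NOT 0 XOR (1 AND NOT 0))) -> 1
  row 10 [01010]: ((1 IMPLIES (1 AND 1)) OR (NOT 0 XOR (0 AND NOT 0))) -> 1
  row 11 [01011]: ((1 IMPLIES (1 AND 1)) OR (NOT 0 XOR (1 AND NOT 0))) -> 1
  row 12 [01100]: ((0 IMPLIES (0 AND 1)) OR (NOT 1 XOR (0 AND NOT 0))) -> 1
  row 13 [01101]: ((0 IMPLIES (0 AND 1)) OR (NOT 1 XOR (1 AND NOT 0))) -> 1
  row 14 [01110]: ((1 IMPLIES (1 AND 1)) OR (NOT 1 XOR (0 AND NOT 0))) -> 1
  row 15 [01111]: ((1 IMPLIES (1 AND 1)) OR (NOT 1 XOR (1 AND NOT 0))) -> 1
  row 16 [10000]: ((0 IMPLIES (0 AND 0)) OR (NOT 0 XOR (0 AND NOT 1))) -> 1
  row 17 [10001]: ((0 IMPLIES (0 AND 0)) OR (NOT 0 XOR (1 AND NOT 1))) -> 1
  row 18 [10010]: ((1 IMPLIES (1 AND 0)) OR (NOT 0 XOR (0 AND NOT 1))) -> 1
  row 19 [10011]: ((1 IMPLIES (1 AND 0)) OR (NOT 0 XOR (1 AND NOT 1))) -> 1
  row 20 [10100]: ((0 IMPLIES (0 AND 0)) OR (NOT 1 XOR (0 AND NOT 1))) -> 1
  row 21 [10101]: ((0 IMPLIES (0 AND 0)) OR (NOT 1 XOR (1 AND NOT 1))) -> 1
  row 22 [10110]: ((1 IMPLIES (1 AND 0)) OR (NOT 1 XOR (0 AND NOT 1))) -> 0
  row 23 [10111]: ((1 IMPLIES (1 AND 0)) OR (NOT 1 XOR (1 AND NOT 1))) -> 0
  row 24 [11000]: ((0 IMPLIES (0 AND 1)) OR (NOT 0 XOR (0 AND NOT 1))) -> 1
  row 25 [11001]: ((0 IMPLIES (0 AND 1)) OR (NOT 0 XOR (1 AND NOT 1))) -> 1
  row 26 [11010]: ((1 IMPLIES (1 AND 1)) OR (NOT 0 XOR (0 AND NOT 1))) -> 1
  row 27 [11011]: ((1 IMPLIES (1 AND 1)) OR (NOT 0 XOR (1 AND NOT 1))) -> 1
  row 28 [11100]: ((0 IMPLIES (0 AND 1)) OR (NOT 1 XOR (0 AND NOT 1))) -> 1
  row 29 [11101]: ((0 IMPLIES (0 AND 1)) OR (NOT 1 XOR (1 AND NOT 1))) -> 1
  row 30 [11110]: ((1 IMPLIES (1 AND 1)) OR (NOT 1 XOR (0 AND NOT 1))) -> 1
  row 31 [11111]: ((1 IMPLIES (1 AND 1)) OR (NOT 1 XOR (1 AND NOT 1))) -> 1
Full result column, 8 rows per line (x1,x2 fixed per line; x3,x4,x5 runs 000..111 left to right):
  rows 0-7 [x1,x2=00]: 11101101  (ones: 6)
  rows 8-15 [x1,x2=01]: 11111111  (ones: 8)
  rows 16-23 [x1,x2=10]: 11111100  (ones: 6)
  rows 24-31 [x1,x2=11]: 11111111  (ones: 8)
Count of 1-rows = 6+8+6+8 = 28

28


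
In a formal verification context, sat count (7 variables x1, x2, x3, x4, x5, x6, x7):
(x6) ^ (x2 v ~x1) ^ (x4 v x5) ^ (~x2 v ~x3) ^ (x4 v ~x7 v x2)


CNF with 5 clauses over 7 vars (128 assignments).
An assignment satisfies CNF iff every clause has >=1 true literal.
Check each row (bits = x1,x2,x3,x4,x5,x6,x7; clause T/F shown):
  row 0 [0000000]: clauses=FTFTT -> 0
  row 1 [0000001]: clauses=FTFTF -> 0
  row 2 [0000010]: clauses=TTFTT -> 0
  row 3 [0000011]: clauses=TTFTF -> 0
  row 4 [0000100]: clauses=FTTTT -> 0
  (every remaining row is evaluated the same way; all 128 results are listed next)
Full result column, 8 rows per line (x1,x2,x3,x4 fixed per line; x5,x6,x7 runs 000..111 left to right):
  rows 0-7 [x1,x2,x3,x4=0000]: 00000010  (ones: 1)
  rows 8-15 [x1,x2,x3,x4=0001]: 00110011  (ones: 4)
  rows 16-23 [x1,x2,x3,x4=0010]: 00000010  (ones: 1)
  rows 24-31 [x1,x2,x3,x4=0011]: 00110011  (ones: 4)
  rows 32-39 [x1,x2,x3,x4=0100]: 00000011  (ones: 2)
  rows 40-47 [x1,x2,x3,x4=0101]: 00110011  (ones: 4)
  rows 48-55 [x1,x2,x3,x4=0110]: 00000000  (ones: 0)
  rows 56-63 [x1,x2,x3,x4=0111]: 00000000  (ones: 0)
  rows 64-71 [x1,x2,x3,x4=1000]: 00000000  (ones: 0)
  rows 72-79 [x1,x2,x3,x4=1001]: 00000000  (ones: 0)
  rows 80-87 [x1,x2,x3,x4=1010]: 00000000  (ones: 0)
  rows 88-95 [x1,x2,x3,x4=1011]: 00000000  (ones: 0)
  rows 96-103 [x1,x2,x3,x4=1100]: 00000011  (ones: 2)
  rows 104-111 [x1,x2,x3,x4=1101]: 00110011  (ones: 4)
  rows 112-119 [x1,x2,x3,x4=1110]: 00000000  (ones: 0)
  rows 120-127 [x1,x2,x3,x4=1111]: 00000000  (ones: 0)
Satisfying assignments = 1+4+1+4+2+4+0+0+0+0+0+0+2+4+0+0 = 22

22


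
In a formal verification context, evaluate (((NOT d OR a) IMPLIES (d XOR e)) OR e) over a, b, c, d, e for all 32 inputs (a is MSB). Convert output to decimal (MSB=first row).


Formula: (((NOT d OR a) IMPLIES (d XOR e)) OR e) over a, b, c, d, e (32 rows)
Evaluate each row (bits = a,b,c,d,e, MSB first):
  row 0 [00000]: (((NOT 0 OR 0) IMPLIES (0 XOR 0)) OR 0) -> 0
  row 1 [00001]: (((NOT 0 OR 0) IMPLIES (0 XOR 1)) OR 1) -> 1
  row 2 [00010]: (((NOT 1 OR 0) IMPLIES (1 XOR 0)) OR 0) -> 1
  row 3 [00011]: (((NOT 1 OR 0) IMPLIES (1 XOR 1)) OR 1) -> 1
  row 4 [00100]: (((NOT 0 OR 0) IMPLIES (0 XOR 0)) OR 0) -> 0
  row 5 [00101]: (((NOT 0 OR 0) IMPLIES (0 XOR 1)) OR 1) -> 1
  row 6 [00110]: (((NOT 1 OR 0) IMPLIES (1 XOR 0)) OR 0) -> 1
  row 7 [00111]: (((NOT 1 OR 0) IMPLIES (1 XOR 1)) OR 1) -> 1
  row 8 [01000]: (((NOT 0 OR 0) IMPLIES (0 XOR 0)) OR 0) -> 0
  row 9 [01001]: (((NOT 0 OR 0) IMPLIES (0 XOR 1)) OR 1) -> 1
  row 10 [01010]: (((NOT 1 OR 0) IMPLIES (1 XOR 0)) OR 0) -> 1
  row 11 [01011]: (((NOT 1 OR 0) IMPLIES (1 XOR 1)) OR 1) -> 1
  row 12 [01100]: (((NOT 0 OR 0) IMPLIES (0 XOR 0)) OR 0) -> 0
  row 13 [01101]: (((NOT 0 OR 0) IMPLIES (0 XOR 1)) OR 1) -> 1
  row 14 [01110]: (((NOT 1 OR 0) IMPLIES (1 XOR 0)) OR 0) -> 1
  row 15 [01111]: (((NOT 1 OR 0) IMPLIES (1 XOR 1)) OR 1) -> 1
  row 16 [10000]: (((NOT 0 OR 1) IMPLIES (0 XOR 0)) OR 0) -> 0
  row 17 [10001]: (((NOT 0 OR 1) IMPLIES (0 XOR 1)) OR 1) -> 1
  row 18 [10010]: (((NOT 1 OR 1) IMPLIES (1 XOR 0)) OR 0) -> 1
  row 19 [10011]: (((NOT 1 OR 1) IMPLIES (1 XOR 1)) OR 1) -> 1
  row 20 [10100]: (((NOT 0 OR 1) IMPLIES (0 XOR 0)) OR 0) -> 0
  row 21 [10101]: (((NOT 0 OR 1) IMPLIES (0 XOR 1)) OR 1) -> 1
  row 22 [10110]: (((NOT 1 OR 1) IMPLIES (1 XOR 0)) OR 0) -> 1
  row 23 [10111]: (((NOT 1 OR 1) IMPLIES (1 XOR 1)) OR 1) -> 1
  row 24 [11000]: (((NOT 0 OR 1) IMPLIES (0 XOR 0)) OR 0) -> 0
  row 25 [11001]: (((NOT 0 OR 1) IMPLIES (0 XOR 1)) OR 1) -> 1
  row 26 [11010]: (((NOT 1 OR 1) IMPLIES (1 XOR 0)) OR 0) -> 1
  row 27 [11011]: (((NOT 1 OR 1) IMPLIES (1 XOR 1)) OR 1) -> 1
  row 28 [11100]: (((NOT 0 OR 1) IMPLIES (0 XOR 0)) OR 0) -> 0
  row 29 [11101]: (((NOT 0 OR 1) IMPLIES (0 XOR 1)) OR 1) -> 1
  row 30 [11110]: (((NOT 1 OR 1) IMPLIES (1 XOR 0)) OR 0) -> 1
  row 31 [11111]: (((NOT 1 OR 1) IMPLIES (1 XOR 1)) OR 1) -> 1
Full result column, 4 rows per line (a,b,c fixed per line; d,e runs 00..11 left to right):
  rows 0-3 [a,b,c=000]: 0111  = hex 7
  rows 4-7 [a,b,c=001]: 0111  = hex 7
  rows 8-11 [a,b,c=010]: 0111  = hex 7
  rows 12-15 [a,b,c=011]: 0111  = hex 7
  rows 16-19 [a,b,c=100]: 0111  = hex 7
  rows 20-23 [a,b,c=101]: 0111  = hex 7
  rows 24-27 [a,b,c=110]: 0111  = hex 7
  rows 28-31 [a,b,c=111]: 0111  = hex 7
Output column (row 0 .. row 31) = 01110111011101110111011101110111
Output column grouped in 4s = 0111 0111 0111 0111 0111 0111 0111 0111 = 0x77777777
Convert to decimal digit by digit (value = value*16 + digit):
  7 -> 7
  7*16 + 7 = 119
  119*16 + 7 = 1911
  1911*16 + 7 = 30583
  30583*16 + 7 = 489335
  489335*16 + 7 = 7829367
  7829367*16 + 7 = 125269879
  125269879*16 + 7 = 2004318071
Decimal = 2004318071

2004318071


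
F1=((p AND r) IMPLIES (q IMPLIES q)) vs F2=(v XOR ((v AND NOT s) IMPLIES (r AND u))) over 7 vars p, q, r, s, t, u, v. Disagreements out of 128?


F1 = ((p AND r) IMPLIES (q IMPLIES q))
F2 = (v XOR ((v AND NOT s) IMPLIES (r AND u)))
Evaluate both on each of 128 rows (bits = p,q,r,s,t,u,v):
  row 0 [0000000]: F1=1 F2=1 -> 0
  row 1 [0000001]: F1=1 F2=1 -> 0
  row 2 [0000010]: F1=1 F2=1 -> 0
  row 3 [0000011]: F1=1 F2=1 -> 0
  row 4 [0000100]: F1=1 F2=1 -> 0
  (every remaining row is evaluated the same way; all 128 results are listed next)
Full result column, 8 rows per line (p,q,r,s fixed per line; t,u,v runs 000..111 left to right):
  rows 0-7 [p,q,r,s=0000]: 00000000  (ones: 0)
  rows 8-15 [p,q,r,s=0001]: 01010101  (ones: 4)
  rows 16-23 [p,q,r,s=0010]: 00010001  (ones: 2)
  rows 24-31 [p,q,r,s=0011]: 01010101  (ones: 4)
  rows 32-39 [p,q,r,s=0100]: 00000000  (ones: 0)
  rows 40-47 [p,q,r,s=0101]: 01010101  (ones: 4)
  rows 48-55 [p,q,r,s=0110]: 00010001  (ones: 2)
  rows 56-63 [p,q,r,s=0111]: 01010101  (ones: 4)
  rows 64-71 [p,q,r,s=1000]: 00000000  (ones: 0)
  rows 72-79 [p,q,r,s=1001]: 01010101  (ones: 4)
  rows 80-87 [p,q,r,s=1010]: 00010001  (ones: 2)
  rows 88-95 [p,q,r,s=1011]: 01010101  (ones: 4)
  rows 96-103 [p,q,r,s=1100]: 00000000  (ones: 0)
  rows 104-111 [p,q,r,s=1101]: 01010101  (ones: 4)
  rows 112-119 [p,q,r,s=1110]: 00010001  (ones: 2)
  rows 120-127 [p,q,r,s=1111]: 01010101  (ones: 4)
Disagreements = 0+4+2+4+0+4+2+4+0+4+2+4+0+4+2+4 = 40

40


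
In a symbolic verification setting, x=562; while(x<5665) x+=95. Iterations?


Step 1: x goes from 562 toward 5665 by 95; the body runs while x<5665, so iterations = ceil((bound-start)/step)
Step 2: Distance=5103
Step 3: ceil(5103/95)=54

54


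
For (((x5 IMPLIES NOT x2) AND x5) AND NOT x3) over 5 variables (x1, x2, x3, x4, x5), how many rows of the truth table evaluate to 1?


Formula: (((x5 IMPLIES NOT x2) AND x5) AND NOT x3) over 5 vars (32 rows)
Evaluate each row (x1, x2, x3, x4, x5 as bits, MSB first):
  row 0 [00000]: (((0 IMPLIES NOT 0) AND 0) AND NOT 0) -> 0
  row 1 [00001]: (((1 IMPLIES NOT 0) AND 1) AND NOT 0) -> 1
  row 2 [00010]: (((0 IMPLIES NOT 0) AND 0) AND NOT 0) -> 0
  row 3 [00011]: (((1 IMPLIES NOT 0) AND 1) AND NOT 0) -> 1
  row 4 [00100]: (((0 IMPLIES NOT 0) AND 0) AND NOT 1) -> 0
  row 5 [00101]: (((1 IMPLIES NOT 0) AND 1) AND NOT 1) -> 0
  row 6 [00110]: (((0 IMPLIES NOT 0) AND 0) AND NOT 1) -> 0
  row 7 [00111]: (((1 IMPLIES NOT 0) AND 1) AND NOT 1) -> 0
  row 8 [01000]: (((0 IMPLIES NOT 1) AND 0) AND NOT 0) -> 0
  row 9 [01001]: (((1 IMPLIES NOT 1) AND 1) AND NOT 0) -> 0
  row 10 [01010]: (((0 IMPLIES NOT 1) AND 0) AND NOT 0) -> 0
  row 11 [01011]: (((1 IMPLIES NOT 1) AND 1) AND NOT 0) -> 0
  row 12 [01100]: (((0 IMPLIES NOT 1) AND 0) AND NOT 1) -> 0
  row 13 [01101]: (((1 IMPLIES NOT 1) AND 1) AND NOT 1) -> 0
  row 14 [01110]: (((0 IMPLIES NOT 1) AND 0) AND NOT 1) -> 0
  row 15 [01111]: (((1 IMPLIES NOT 1) AND 1) AND NOT 1) -> 0
  row 16 [10000]: (((0 IMPLIES NOT 0) AND 0) AND NOT 0) -> 0
  row 17 [10001]: (((1 IMPLIES NOT 0) AND 1) AND NOT 0) -> 1
  row 18 [10010]: (((0 IMPLIES NOT 0) AND 0) AND NOT 0) -> 0
  row 19 [10011]: (((1 IMPLIES NOT 0) AND 1) AND NOT 0) -> 1
  row 20 [10100]: (((0 IMPLIES NOT 0) AND 0) AND NOT 1) -> 0
  row 21 [10101]: (((1 IMPLIES NOT 0) AND 1) AND NOT 1) -> 0
  row 22 [10110]: (((0 IMPLIES NOT 0) AND 0) AND NOT 1) -> 0
  row 23 [10111]: (((1 IMPLIES NOT 0) AND 1) AND NOT 1) -> 0
  row 24 [11000]: (((0 IMPLIES NOT 1) AND 0) AND NOT 0) -> 0
  row 25 [11001]: (((1 IMPLIES NOT 1) AND 1) AND NOT 0) -> 0
  row 26 [11010]: (((0 IMPLIES NOT 1) AND 0) AND NOT 0) -> 0
  row 27 [11011]: (((1 IMPLIES NOT 1) AND 1) AND NOT 0) -> 0
  row 28 [11100]: (((0 IMPLIES NOT 1) AND 0) AND NOT 1) -> 0
  row 29 [11101]: (((1 IMPLIES NOT 1) AND 1) AND NOT 1) -> 0
  row 30 [11110]: (((0 IMPLIES NOT 1) AND 0) AND NOT 1) -> 0
  row 31 [11111]: (((1 IMPLIES NOT 1) AND 1) AND NOT 1) -> 0
Full result column, 8 rows per line (x1,x2 fixed per line; x3,x4,x5 runs 000..111 left to right):
  rows 0-7 [x1,x2=00]: 01010000  (ones: 2)
  rows 8-15 [x1,x2=01]: 00000000  (ones: 0)
  rows 16-23 [x1,x2=10]: 01010000  (ones: 2)
  rows 24-31 [x1,x2=11]: 00000000  (ones: 0)
Count of 1-rows = 2+0+2+0 = 4

4


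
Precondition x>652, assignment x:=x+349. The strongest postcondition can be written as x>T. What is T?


Formula: sp(P, x:=E) = exists old_x. (x = E[old_x/x]) AND P[old_x/x] (old_x is the value of x before the assignment; eliminate old_x by solving x = E[old_x/x] for old_x)
Step 1: Precondition P: x>652, i.e. old_x > 652
Step 2: Assignment gives x = old_x + 349, so old_x = x - 349
Step 3: Substitute into P: x - 349 > 652
Step 4: Simplify: x > 652+349 = 1001

1001


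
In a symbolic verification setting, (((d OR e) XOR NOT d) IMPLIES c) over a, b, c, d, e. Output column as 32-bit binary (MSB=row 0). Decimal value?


Formula: (((d OR e) XOR NOT d) IMPLIES c) over a, b, c, d, e (32 rows)
Evaluate each row (bits = a,b,c,d,e, MSB first):
  row 0 [00000]: (((0 OR 0) XOR NOT 0) IMPLIES 0) -> 0
  row 1 [00001]: (((0 OR 1) XOR NOT 0) IMPLIES 0) -> 1
  row 2 [00010]: (((1 OR 0) XOR NOT 1) IMPLIES 0) -> 0
  row 3 [00011]: (((1 OR 1) XOR NOT 1) IMPLIES 0) -> 0
  row 4 [00100]: (((0 OR 0) XOR NOT 0) IMPLIES 1) -> 1
  row 5 [00101]: (((0 OR 1) XOR NOT 0) IMPLIES 1) -> 1
  row 6 [00110]: (((1 OR 0) XOR NOT 1) IMPLIES 1) -> 1
  row 7 [00111]: (((1 OR 1) XOR NOT 1) IMPLIES 1) -> 1
  row 8 [01000]: (((0 OR 0) XOR NOT 0) IMPLIES 0) -> 0
  row 9 [01001]: (((0 OR 1) XOR NOT 0) IMPLIES 0) -> 1
  row 10 [01010]: (((1 OR 0) XOR NOT 1) IMPLIES 0) -> 0
  row 11 [01011]: (((1 OR 1) XOR NOT 1) IMPLIES 0) -> 0
  row 12 [01100]: (((0 OR 0) XOR NOT 0) IMPLIES 1) -> 1
  row 13 [01101]: (((0 OR 1) XOR NOT 0) IMPLIES 1) -> 1
  row 14 [01110]: (((1 OR 0) XOR NOT 1) IMPLIES 1) -> 1
  row 15 [01111]: (((1 OR 1) XOR NOT 1) IMPLIES 1) -> 1
  row 16 [10000]: (((0 OR 0) XOR NOT 0) IMPLIES 0) -> 0
  row 17 [10001]: (((0 OR 1) XOR NOT 0) IMPLIES 0) -> 1
  row 18 [10010]: (((1 OR 0) XOR NOT 1) IMPLIES 0) -> 0
  row 19 [10011]: (((1 OR 1) XOR NOT 1) IMPLIES 0) -> 0
  row 20 [10100]: (((0 OR 0) XOR NOT 0) IMPLIES 1) -> 1
  row 21 [10101]: (((0 OR 1) XOR NOT 0) IMPLIES 1) -> 1
  row 22 [10110]: (((1 OR 0) XOR NOT 1) IMPLIES 1) -> 1
  row 23 [10111]: (((1 OR 1) XOR NOT 1) IMPLIES 1) -> 1
  row 24 [11000]: (((0 OR 0) XOR NOT 0) IMPLIES 0) -> 0
  row 25 [11001]: (((0 OR 1) XOR NOT 0) IMPLIES 0) -> 1
  row 26 [11010]: (((1 OR 0) XOR NOT 1) IMPLIES 0) -> 0
  row 27 [11011]: (((1 OR 1) XOR NOT 1) IMPLIES 0) -> 0
  row 28 [11100]: (((0 OR 0) XOR NOT 0) IMPLIES 1) -> 1
  row 29 [11101]: (((0 OR 1) XOR NOT 0) IMPLIES 1) -> 1
  row 30 [11110]: (((1 OR 0) XOR NOT 1) IMPLIES 1) -> 1
  row 31 [11111]: (((1 OR 1) XOR NOT 1) IMPLIES 1) -> 1
Full result column, 4 rows per line (a,b,c fixed per line; d,e runs 00..11 left to right):
  rows 0-3 [a,b,c=000]: 0100  = hex 4
  rows 4-7 [a,b,c=001]: 1111  = hex F
  rows 8-11 [a,b,c=010]: 0100  = hex 4
  rows 12-15 [a,b,c=011]: 1111  = hex F
  rows 16-19 [a,b,c=100]: 0100  = hex 4
  rows 20-23 [a,b,c=101]: 1111  = hex F
  rows 24-27 [a,b,c=110]: 0100  = hex 4
  rows 28-31 [a,b,c=111]: 1111  = hex F
Output column (row 0 .. row 31) = 01001111010011110100111101001111
Output column grouped in 4s = 0100 1111 0100 1111 0100 1111 0100 1111 = 0x4F4F4F4F
Convert to decimal digit by digit (value = value*16 + digit):
  4 -> 4
  4*16 + 15 (F) = 79
  79*16 + 4 = 1268
  1268*16 + 15 (F) = 20303
  20303*16 + 4 = 324852
  324852*16 + 15 (F) = 5197647
  5197647*16 + 4 = 83162356
  83162356*16 + 15 (F) = 1330597711
Decimal = 1330597711

1330597711


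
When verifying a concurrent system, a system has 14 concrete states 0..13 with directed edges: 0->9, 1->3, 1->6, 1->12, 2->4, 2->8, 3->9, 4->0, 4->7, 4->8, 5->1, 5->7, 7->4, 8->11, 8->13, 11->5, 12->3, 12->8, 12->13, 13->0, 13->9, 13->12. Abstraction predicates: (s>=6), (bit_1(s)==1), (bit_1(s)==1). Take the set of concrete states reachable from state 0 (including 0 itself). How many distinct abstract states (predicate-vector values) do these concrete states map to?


BFS from 0:
Concrete reachable: {0, 9}
Abstract via predicates (s>=6), (bit_1(s)==1), (bit_1(s)==1):
  (0,0,0) <- {0}
  (1,0,0) <- {9}
Distinct abstract states = 2

2
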